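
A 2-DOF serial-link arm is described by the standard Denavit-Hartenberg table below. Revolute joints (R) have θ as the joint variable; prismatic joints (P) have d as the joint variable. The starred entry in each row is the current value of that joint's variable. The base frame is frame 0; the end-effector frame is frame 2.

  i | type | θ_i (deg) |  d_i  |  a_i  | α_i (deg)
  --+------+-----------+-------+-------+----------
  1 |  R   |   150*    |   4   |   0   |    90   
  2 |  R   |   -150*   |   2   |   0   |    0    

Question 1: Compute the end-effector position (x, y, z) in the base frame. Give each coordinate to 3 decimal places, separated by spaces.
after link 1: o_1 = (0.0000, 0.0000, 4.0000)
after link 2: o_2 = (1.0000, 1.7321, 4.0000)

1.000 1.732 4.000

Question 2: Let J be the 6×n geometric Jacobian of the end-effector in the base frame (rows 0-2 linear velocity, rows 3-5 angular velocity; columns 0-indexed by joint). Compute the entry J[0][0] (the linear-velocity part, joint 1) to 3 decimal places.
-1.732

axis z_0 = ẑ; lever o_n−o_0 = (1.0000,1.7321,4.0000)
cross product → J_v[:, 0] = (-1.7321,1.0000,0.0000)
J_ω[:, 0] = z_0
entry J[0][0] = -1.7321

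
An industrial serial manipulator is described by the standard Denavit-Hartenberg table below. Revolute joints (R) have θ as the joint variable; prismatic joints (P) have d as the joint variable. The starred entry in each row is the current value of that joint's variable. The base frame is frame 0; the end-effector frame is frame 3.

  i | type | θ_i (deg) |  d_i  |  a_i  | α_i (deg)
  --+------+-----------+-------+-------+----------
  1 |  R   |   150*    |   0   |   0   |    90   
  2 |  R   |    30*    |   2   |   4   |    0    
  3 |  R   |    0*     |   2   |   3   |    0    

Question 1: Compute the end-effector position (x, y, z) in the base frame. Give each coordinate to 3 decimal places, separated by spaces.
-3.250 6.495 3.500

after link 1: o_1 = (0.0000, 0.0000, 0.0000)
after link 2: o_2 = (-2.0000, 3.4641, 2.0000)
after link 3: o_3 = (-3.2500, 6.4952, 3.5000)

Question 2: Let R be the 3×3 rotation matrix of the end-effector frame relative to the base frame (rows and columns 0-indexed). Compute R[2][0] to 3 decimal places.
End-effector x-axis (col 0 of R) = (-0.7500,0.4330,0.5000)
R[2][0] = 0.5000

0.500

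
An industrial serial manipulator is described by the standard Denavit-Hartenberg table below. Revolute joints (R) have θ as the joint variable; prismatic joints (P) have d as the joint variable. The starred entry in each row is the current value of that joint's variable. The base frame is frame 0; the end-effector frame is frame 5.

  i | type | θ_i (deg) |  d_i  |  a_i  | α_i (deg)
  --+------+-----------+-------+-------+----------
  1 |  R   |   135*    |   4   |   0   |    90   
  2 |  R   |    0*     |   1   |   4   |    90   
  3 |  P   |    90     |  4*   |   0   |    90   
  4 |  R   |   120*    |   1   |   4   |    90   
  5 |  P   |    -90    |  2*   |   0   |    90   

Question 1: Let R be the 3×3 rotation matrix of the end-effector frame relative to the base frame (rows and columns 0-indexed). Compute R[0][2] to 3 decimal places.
0.354

End-effector z-axis (col 2 of R) = (0.3536,0.3536,0.8660)
R[0][2] = 0.3536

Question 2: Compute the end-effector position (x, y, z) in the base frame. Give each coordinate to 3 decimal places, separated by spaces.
-3.018 4.053 -4.464

after link 1: o_1 = (0.0000, 0.0000, 4.0000)
after link 2: o_2 = (-2.1213, 3.5355, 4.0000)
after link 3: o_3 = (-2.1213, 3.5355, 0.0000)
after link 4: o_4 = (-4.2426, 2.8284, -3.4641)
after link 5: o_5 = (-3.0179, 4.0532, -4.4641)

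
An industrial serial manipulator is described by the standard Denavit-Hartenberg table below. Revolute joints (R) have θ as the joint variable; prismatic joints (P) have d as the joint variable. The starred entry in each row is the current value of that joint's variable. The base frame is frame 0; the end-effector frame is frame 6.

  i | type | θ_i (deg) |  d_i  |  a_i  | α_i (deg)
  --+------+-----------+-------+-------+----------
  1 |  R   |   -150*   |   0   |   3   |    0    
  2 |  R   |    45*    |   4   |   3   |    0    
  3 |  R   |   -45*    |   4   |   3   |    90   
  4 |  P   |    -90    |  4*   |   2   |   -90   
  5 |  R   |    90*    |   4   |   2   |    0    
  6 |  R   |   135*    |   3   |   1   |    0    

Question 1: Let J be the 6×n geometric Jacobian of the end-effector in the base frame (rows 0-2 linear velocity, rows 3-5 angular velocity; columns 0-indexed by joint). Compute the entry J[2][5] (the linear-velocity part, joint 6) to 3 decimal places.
axis z_5 = (-0.8660,-0.5000,0.0000); lever o_n−o_5 = (-2.9516,-0.8876,0.7071)
cross product → J_v[:, 5] = (-0.3536,0.6124,-0.7071)
J_ω[:, 5] = z_5
entry J[2][5] = -0.7071

-0.707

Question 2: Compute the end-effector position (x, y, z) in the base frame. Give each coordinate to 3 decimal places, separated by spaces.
after link 1: o_1 = (-2.5981, -1.5000, 0.0000)
after link 2: o_2 = (-3.3745, -4.3978, 4.0000)
after link 3: o_3 = (-5.9726, -5.8978, 8.0000)
after link 4: o_4 = (-7.9726, -2.4337, 6.0000)
after link 5: o_5 = (-10.4367, -6.1657, 6.0000)
after link 6: o_6 = (-13.3883, -7.0534, 6.7071)

-13.388 -7.053 6.707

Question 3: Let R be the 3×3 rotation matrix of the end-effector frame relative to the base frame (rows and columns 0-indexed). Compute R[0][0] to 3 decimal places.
-0.354

End-effector x-axis (col 0 of R) = (-0.3536,0.6124,0.7071)
R[0][0] = -0.3536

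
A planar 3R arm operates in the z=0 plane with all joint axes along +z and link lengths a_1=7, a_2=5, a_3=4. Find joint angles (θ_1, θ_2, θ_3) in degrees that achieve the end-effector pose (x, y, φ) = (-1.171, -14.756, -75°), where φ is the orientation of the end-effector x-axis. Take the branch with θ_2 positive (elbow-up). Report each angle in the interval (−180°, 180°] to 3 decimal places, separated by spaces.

wrist centre = target − a_3·(cos φ, sin φ) = (-2.2063, -10.8923)
cos θ_2 = (123.5098−7²−5²)/(2·7·5) = 0.7073; θ_2 = 44.9858° (elbow-up)
β = atan2(-10.8923,-2.2063) = -101.4506°; ψ = atan2(3.5347,10.5364) = 18.5451°
θ_1 = β − ψ = -119.9956°
θ_3 = φ − θ_1 − θ_2 = 0.0099° (wrapped to (-180°,180°])

-119.996 44.986 0.010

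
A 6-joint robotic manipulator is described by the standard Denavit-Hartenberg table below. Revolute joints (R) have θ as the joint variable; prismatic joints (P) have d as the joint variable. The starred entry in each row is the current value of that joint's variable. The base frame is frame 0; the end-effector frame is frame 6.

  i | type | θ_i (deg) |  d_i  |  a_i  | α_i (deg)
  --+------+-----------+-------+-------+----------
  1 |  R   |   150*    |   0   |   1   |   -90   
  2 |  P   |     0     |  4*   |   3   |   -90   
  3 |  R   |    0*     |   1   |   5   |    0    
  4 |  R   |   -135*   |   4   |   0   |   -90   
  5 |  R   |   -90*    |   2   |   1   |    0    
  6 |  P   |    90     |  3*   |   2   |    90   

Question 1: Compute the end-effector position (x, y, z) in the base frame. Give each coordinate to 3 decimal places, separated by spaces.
after link 1: o_1 = (-0.8660, 0.5000, 0.0000)
after link 2: o_2 = (-5.4641, -1.4641, 0.0000)
after link 3: o_3 = (-9.7942, 1.0359, -1.0000)
after link 4: o_4 = (-9.7942, 1.0359, -5.0000)
after link 5: o_5 = (-11.7261, 0.5183, -6.0000)
after link 6: o_6 = (-14.1062, -2.1900, -6.0000)

-14.106 -2.190 -6.000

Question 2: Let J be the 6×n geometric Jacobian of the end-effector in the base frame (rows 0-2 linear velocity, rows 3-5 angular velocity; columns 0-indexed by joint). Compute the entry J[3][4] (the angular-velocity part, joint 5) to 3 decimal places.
-0.966

axis z_4 = (-0.9659,-0.2588,0.0000); lever o_n−o_4 = (-4.3120,-3.2259,-1.0000)
cross product → J_v[:, 4] = (0.2588,-0.9659,2.0000)
J_ω[:, 4] = z_4
entry J[3][4] = -0.9659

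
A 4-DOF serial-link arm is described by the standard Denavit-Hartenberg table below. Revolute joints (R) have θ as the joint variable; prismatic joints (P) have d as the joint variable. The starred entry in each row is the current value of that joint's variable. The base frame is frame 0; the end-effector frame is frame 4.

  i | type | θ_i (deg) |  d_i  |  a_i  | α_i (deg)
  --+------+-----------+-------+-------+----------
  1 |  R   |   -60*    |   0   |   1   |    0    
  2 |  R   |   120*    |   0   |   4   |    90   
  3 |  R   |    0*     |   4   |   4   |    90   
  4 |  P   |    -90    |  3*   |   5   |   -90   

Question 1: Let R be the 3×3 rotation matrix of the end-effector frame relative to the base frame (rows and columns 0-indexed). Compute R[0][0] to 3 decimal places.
End-effector x-axis (col 0 of R) = (-0.8660,0.5000,-0.0000)
R[0][0] = -0.8660

-0.866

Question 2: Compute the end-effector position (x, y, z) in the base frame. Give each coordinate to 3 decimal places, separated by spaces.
3.634 6.562 -3.000

after link 1: o_1 = (0.5000, -0.8660, 0.0000)
after link 2: o_2 = (2.5000, 2.5981, 0.0000)
after link 3: o_3 = (7.9641, 4.0622, 0.0000)
after link 4: o_4 = (3.6340, 6.5622, -3.0000)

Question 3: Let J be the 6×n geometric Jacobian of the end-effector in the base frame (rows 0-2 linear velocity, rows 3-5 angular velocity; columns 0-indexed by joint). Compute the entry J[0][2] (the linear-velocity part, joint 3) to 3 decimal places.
axis z_2 = (0.8660,-0.5000,0.0000); lever o_n−o_2 = (1.1340,3.9641,-3.0000)
cross product → J_v[:, 2] = (1.5000,2.5981,4.0000)
J_ω[:, 2] = z_2
entry J[0][2] = 1.5000

1.500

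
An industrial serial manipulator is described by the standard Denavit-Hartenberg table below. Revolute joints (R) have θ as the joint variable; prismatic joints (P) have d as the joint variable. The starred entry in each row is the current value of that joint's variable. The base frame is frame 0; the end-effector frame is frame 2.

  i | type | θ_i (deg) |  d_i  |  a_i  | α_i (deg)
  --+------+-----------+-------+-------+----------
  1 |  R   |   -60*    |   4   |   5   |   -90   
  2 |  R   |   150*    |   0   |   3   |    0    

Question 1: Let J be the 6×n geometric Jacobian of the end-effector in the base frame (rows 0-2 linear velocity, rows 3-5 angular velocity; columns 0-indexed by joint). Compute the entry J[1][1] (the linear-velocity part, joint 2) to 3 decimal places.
axis z_1 = (0.8660,0.5000,0.0000); lever o_n−o_1 = (-1.2990,2.2500,-1.5000)
cross product → J_v[:, 1] = (-0.7500,1.2990,2.5981)
J_ω[:, 1] = z_1
entry J[1][1] = 1.2990

1.299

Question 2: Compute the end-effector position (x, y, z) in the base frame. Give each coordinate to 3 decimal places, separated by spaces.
1.201 -2.080 2.500

after link 1: o_1 = (2.5000, -4.3301, 4.0000)
after link 2: o_2 = (1.2010, -2.0801, 2.5000)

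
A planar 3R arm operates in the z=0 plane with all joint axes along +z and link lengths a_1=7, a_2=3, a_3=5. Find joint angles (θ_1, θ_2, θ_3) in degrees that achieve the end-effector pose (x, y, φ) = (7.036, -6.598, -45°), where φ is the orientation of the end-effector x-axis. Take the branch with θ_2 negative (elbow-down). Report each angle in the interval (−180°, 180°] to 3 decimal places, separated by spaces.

wrist centre = target − a_3·(cos φ, sin φ) = (3.5005, -3.0625)
cos θ_2 = (21.6320−7²−3²)/(2·7·3) = -0.8659; θ_2 = -149.9863° (elbow-down)
β = atan2(-3.0625,3.5005) = -41.1818°; ψ = atan2(-1.5006,4.4023) = -18.8229°
θ_1 = β − ψ = -22.3589°
θ_3 = φ − θ_1 − θ_2 = 127.3452° (wrapped to (-180°,180°])

-22.359 -149.986 127.345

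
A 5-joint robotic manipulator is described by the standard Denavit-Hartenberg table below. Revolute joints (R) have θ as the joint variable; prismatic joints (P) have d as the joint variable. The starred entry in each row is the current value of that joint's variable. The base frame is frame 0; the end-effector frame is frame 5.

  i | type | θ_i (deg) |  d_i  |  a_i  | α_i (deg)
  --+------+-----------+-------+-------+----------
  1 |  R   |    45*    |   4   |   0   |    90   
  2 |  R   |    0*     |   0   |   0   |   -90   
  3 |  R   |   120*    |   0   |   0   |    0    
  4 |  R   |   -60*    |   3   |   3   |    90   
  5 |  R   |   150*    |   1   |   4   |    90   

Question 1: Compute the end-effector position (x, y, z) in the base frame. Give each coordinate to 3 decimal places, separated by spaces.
after link 1: o_1 = (0.0000, 0.0000, 4.0000)
after link 2: o_2 = (0.0000, 0.0000, 4.0000)
after link 3: o_3 = (0.0000, 0.0000, 4.0000)
after link 4: o_4 = (-0.7765, 2.8978, 7.0000)
after link 5: o_5 = (1.0860, -0.1895, 9.0000)

1.086 -0.189 9.000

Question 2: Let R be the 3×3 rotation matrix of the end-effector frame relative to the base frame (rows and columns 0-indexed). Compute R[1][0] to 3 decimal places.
-0.837

End-effector x-axis (col 0 of R) = (0.2241,-0.8365,0.5000)
R[1][0] = -0.8365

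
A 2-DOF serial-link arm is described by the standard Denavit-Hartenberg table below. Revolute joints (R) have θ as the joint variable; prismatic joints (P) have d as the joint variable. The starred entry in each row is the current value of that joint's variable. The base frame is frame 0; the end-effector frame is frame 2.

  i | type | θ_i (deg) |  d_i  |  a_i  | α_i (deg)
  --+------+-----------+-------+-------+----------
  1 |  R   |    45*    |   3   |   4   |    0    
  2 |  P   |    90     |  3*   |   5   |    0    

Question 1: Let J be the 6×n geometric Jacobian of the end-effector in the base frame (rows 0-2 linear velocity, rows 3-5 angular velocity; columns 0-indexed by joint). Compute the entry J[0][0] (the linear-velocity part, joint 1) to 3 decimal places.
axis z_0 = ẑ; lever o_n−o_0 = (-0.7071,6.3640,6.0000)
cross product → J_v[:, 0] = (-6.3640,-0.7071,0.0000)
J_ω[:, 0] = z_0
entry J[0][0] = -6.3640

-6.364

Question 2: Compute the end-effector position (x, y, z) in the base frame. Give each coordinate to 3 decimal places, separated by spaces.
after link 1: o_1 = (2.8284, 2.8284, 3.0000)
after link 2: o_2 = (-0.7071, 6.3640, 6.0000)

-0.707 6.364 6.000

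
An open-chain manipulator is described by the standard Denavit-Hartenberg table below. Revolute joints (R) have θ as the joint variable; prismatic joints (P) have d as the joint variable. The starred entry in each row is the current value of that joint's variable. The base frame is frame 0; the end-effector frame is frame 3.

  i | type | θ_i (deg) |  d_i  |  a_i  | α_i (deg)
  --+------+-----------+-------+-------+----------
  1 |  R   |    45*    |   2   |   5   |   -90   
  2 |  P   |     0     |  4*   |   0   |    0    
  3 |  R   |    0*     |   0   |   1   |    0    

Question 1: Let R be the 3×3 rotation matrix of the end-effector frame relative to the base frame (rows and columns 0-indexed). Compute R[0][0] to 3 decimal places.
End-effector x-axis (col 0 of R) = (0.7071,0.7071,0.0000)
R[0][0] = 0.7071

0.707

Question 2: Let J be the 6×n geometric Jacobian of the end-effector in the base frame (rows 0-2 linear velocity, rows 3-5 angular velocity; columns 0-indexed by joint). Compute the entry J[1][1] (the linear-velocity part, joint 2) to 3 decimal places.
prismatic axis z_1 = (-0.7071,0.7071,0.0000)
J_v[:, 1] = z_1; J_ω[:, 1] = (0,0,0)
entry J[1][1] = 0.7071

0.707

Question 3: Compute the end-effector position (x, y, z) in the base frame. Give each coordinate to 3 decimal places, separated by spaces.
after link 1: o_1 = (3.5355, 3.5355, 2.0000)
after link 2: o_2 = (0.7071, 6.3640, 2.0000)
after link 3: o_3 = (1.4142, 7.0711, 2.0000)

1.414 7.071 2.000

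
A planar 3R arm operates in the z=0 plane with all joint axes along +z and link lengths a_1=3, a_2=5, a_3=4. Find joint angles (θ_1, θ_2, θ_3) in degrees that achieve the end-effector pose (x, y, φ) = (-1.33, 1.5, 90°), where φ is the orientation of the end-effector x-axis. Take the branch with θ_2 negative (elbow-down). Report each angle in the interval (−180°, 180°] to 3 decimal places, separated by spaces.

wrist centre = target − a_3·(cos φ, sin φ) = (-1.3300, -2.5000)
cos θ_2 = (8.0189−3²−5²)/(2·3·5) = -0.8660; θ_2 = -150.0013° (elbow-down)
β = atan2(-2.5000,-1.3300) = -118.0130°; ψ = atan2(-2.4999,-1.3302) = -118.0172°
θ_1 = β − ψ = 0.0042°
θ_3 = φ − θ_1 − θ_2 = -120.0029° (wrapped to (-180°,180°])

0.004 -150.001 -120.003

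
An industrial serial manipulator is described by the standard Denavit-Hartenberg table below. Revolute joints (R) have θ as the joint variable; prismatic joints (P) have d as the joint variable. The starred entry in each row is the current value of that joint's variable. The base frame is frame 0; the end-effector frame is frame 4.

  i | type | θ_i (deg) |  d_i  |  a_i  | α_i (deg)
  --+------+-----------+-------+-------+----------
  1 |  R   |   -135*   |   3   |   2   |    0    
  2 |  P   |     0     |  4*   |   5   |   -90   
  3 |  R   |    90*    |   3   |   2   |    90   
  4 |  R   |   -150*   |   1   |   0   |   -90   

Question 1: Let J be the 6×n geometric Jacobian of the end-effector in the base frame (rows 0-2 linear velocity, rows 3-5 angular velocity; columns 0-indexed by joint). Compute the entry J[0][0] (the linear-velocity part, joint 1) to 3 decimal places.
7.778

axis z_0 = ẑ; lever o_n−o_0 = (-3.5355,-7.7782,5.0000)
cross product → J_v[:, 0] = (7.7782,-3.5355,0.0000)
J_ω[:, 0] = z_0
entry J[0][0] = 7.7782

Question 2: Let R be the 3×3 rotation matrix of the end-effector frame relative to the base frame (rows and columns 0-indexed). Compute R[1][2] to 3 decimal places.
0.612

End-effector z-axis (col 2 of R) = (-0.6124,0.6124,-0.5000)
R[1][2] = 0.6124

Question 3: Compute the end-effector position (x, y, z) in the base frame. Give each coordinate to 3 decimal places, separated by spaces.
-3.536 -7.778 5.000

after link 1: o_1 = (-1.4142, -1.4142, 3.0000)
after link 2: o_2 = (-4.9497, -4.9497, 7.0000)
after link 3: o_3 = (-2.8284, -7.0711, 5.0000)
after link 4: o_4 = (-3.5355, -7.7782, 5.0000)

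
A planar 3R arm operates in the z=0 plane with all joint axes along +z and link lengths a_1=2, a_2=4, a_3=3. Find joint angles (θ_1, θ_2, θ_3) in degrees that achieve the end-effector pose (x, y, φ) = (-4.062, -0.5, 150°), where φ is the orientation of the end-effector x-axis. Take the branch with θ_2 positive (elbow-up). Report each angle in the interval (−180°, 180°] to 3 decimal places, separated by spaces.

wrist centre = target − a_3·(cos φ, sin φ) = (-1.4639, -2.0000)
cos θ_2 = (6.1431−2²−4²)/(2·2·4) = -0.8661; θ_2 = 150.0037° (elbow-up)
β = atan2(-2.0000,-1.4639) = -126.2027°; ψ = atan2(1.9998,-1.4642) = 126.2115°
θ_1 = β − ψ = -252.4142°
θ_3 = φ − θ_1 − θ_2 = -107.5895° (wrapped to (-180°,180°])

107.586 150.004 -107.589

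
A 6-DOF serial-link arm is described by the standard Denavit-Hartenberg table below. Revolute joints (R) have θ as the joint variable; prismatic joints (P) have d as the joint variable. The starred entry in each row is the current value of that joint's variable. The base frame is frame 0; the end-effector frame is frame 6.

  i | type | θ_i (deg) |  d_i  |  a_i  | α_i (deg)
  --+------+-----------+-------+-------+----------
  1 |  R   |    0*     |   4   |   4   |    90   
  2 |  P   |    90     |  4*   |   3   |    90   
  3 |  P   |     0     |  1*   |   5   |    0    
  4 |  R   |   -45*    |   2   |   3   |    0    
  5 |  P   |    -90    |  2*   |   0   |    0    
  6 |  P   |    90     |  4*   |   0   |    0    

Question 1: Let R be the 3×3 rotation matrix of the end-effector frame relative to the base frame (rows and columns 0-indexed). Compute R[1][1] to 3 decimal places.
End-effector y-axis (col 1 of R) = (-0.0000,-0.7071,0.7071)
R[1][1] = -0.7071

-0.707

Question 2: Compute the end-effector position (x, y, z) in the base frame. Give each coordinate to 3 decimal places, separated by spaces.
13.000 -1.879 14.121

after link 1: o_1 = (4.0000, 0.0000, 4.0000)
after link 2: o_2 = (4.0000, -4.0000, 7.0000)
after link 3: o_3 = (5.0000, -4.0000, 12.0000)
after link 4: o_4 = (7.0000, -1.8787, 14.1213)
after link 5: o_5 = (9.0000, -1.8787, 14.1213)
after link 6: o_6 = (13.0000, -1.8787, 14.1213)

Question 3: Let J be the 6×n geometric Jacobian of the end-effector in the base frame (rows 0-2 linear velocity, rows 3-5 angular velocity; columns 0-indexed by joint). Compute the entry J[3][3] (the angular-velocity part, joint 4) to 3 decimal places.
1.000

axis z_3 = (1.0000,-0.0000,-0.0000); lever o_n−o_3 = (8.0000,2.1213,2.1213)
cross product → J_v[:, 3] = (0.0000,-2.1213,2.1213)
J_ω[:, 3] = z_3
entry J[3][3] = 1.0000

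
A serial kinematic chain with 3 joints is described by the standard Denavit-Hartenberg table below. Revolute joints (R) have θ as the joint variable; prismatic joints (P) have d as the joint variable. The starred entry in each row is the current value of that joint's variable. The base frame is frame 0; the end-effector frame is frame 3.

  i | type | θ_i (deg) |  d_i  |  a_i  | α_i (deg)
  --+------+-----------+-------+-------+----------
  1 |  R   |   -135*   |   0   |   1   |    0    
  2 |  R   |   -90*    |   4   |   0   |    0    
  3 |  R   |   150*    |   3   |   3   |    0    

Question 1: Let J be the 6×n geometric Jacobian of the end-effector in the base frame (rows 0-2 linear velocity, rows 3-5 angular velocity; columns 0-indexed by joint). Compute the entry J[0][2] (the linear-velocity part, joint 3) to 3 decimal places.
axis z_2 = (0.0000,0.0000,1.0000); lever o_n−o_2 = (0.7765,-2.8978,3.0000)
cross product → J_v[:, 2] = (2.8978,0.7765,-0.0000)
J_ω[:, 2] = z_2
entry J[0][2] = 2.8978

2.898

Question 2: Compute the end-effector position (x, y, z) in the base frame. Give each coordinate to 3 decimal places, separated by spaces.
after link 1: o_1 = (-0.7071, -0.7071, 0.0000)
after link 2: o_2 = (-0.7071, -0.7071, 4.0000)
after link 3: o_3 = (0.0694, -3.6049, 7.0000)

0.069 -3.605 7.000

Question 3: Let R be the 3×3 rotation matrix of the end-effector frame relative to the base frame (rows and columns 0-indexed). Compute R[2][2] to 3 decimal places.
End-effector z-axis (col 2 of R) = (0.0000,0.0000,1.0000)
R[2][2] = 1.0000

1.000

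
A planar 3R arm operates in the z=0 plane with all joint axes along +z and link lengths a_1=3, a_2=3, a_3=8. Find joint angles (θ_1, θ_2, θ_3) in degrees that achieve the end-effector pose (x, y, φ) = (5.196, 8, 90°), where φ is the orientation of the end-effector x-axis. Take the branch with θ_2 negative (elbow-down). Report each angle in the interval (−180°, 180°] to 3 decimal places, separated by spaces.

30.003 -60.006 120.003

wrist centre = target − a_3·(cos φ, sin φ) = (5.1960, 0.0000)
cos θ_2 = (26.9984−3²−3²)/(2·3·3) = 0.4999; θ_2 = -60.0058° (elbow-down)
β = atan2(0.0000,5.1960) = 0.0000°; ψ = atan2(-2.5982,4.4997) = -30.0029°
θ_1 = β − ψ = 30.0029°
θ_3 = φ − θ_1 − θ_2 = 120.0029° (wrapped to (-180°,180°])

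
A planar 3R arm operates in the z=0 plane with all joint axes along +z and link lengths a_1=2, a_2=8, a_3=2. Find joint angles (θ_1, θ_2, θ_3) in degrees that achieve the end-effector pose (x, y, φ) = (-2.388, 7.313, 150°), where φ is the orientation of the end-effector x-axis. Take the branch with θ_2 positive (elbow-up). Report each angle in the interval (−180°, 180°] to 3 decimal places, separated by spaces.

-45.016 150.011 45.006

wrist centre = target − a_3·(cos φ, sin φ) = (-0.6559, 6.3130)
cos θ_2 = (40.2842−2²−8²)/(2·2·8) = -0.8661; θ_2 = 150.0106° (elbow-up)
β = atan2(6.3130,-0.6559) = 95.9320°; ψ = atan2(3.9987,-4.9289) = 140.9485°
θ_1 = β − ψ = -45.0165°
θ_3 = φ − θ_1 − θ_2 = 45.0059° (wrapped to (-180°,180°])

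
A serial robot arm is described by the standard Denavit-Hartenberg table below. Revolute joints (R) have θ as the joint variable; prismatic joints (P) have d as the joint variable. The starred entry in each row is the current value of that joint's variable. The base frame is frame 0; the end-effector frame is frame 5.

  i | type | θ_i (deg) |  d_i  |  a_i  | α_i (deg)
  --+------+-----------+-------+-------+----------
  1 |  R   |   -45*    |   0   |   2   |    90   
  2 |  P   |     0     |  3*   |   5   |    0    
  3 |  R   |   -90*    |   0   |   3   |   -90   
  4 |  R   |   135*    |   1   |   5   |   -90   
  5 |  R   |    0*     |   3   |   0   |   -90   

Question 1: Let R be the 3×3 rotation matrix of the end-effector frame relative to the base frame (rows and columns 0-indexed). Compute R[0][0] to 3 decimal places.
0.500

End-effector x-axis (col 0 of R) = (0.5000,0.5000,0.7071)
R[0][0] = 0.5000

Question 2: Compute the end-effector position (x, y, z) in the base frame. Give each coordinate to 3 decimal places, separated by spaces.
after link 1: o_1 = (1.4142, -1.4142, 0.0000)
after link 2: o_2 = (2.8284, -7.0711, 0.0000)
after link 3: o_3 = (2.8284, -7.0711, -3.0000)
after link 4: o_4 = (6.0355, -5.2782, 0.5355)
after link 5: o_5 = (4.5355, -6.7782, 2.6569)

4.536 -6.778 2.657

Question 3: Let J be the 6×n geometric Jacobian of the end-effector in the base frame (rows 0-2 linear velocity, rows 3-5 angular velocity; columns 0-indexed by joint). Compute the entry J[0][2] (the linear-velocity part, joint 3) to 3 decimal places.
-1.879

axis z_2 = (-0.7071,-0.7071,0.0000); lever o_n−o_2 = (1.7071,0.2929,2.6569)
cross product → J_v[:, 2] = (-1.8787,1.8787,1.0000)
J_ω[:, 2] = z_2
entry J[0][2] = -1.8787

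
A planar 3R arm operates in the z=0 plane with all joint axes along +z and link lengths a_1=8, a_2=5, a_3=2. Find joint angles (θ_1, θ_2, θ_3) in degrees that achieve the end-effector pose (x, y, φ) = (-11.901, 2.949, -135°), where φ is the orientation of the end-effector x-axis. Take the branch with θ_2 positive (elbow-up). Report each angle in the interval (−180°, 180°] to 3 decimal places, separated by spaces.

135.001 59.991 30.007

wrist centre = target − a_3·(cos φ, sin φ) = (-10.4868, 4.3632)
cos θ_2 = (129.0103−8²−5²)/(2·8·5) = 0.5001; θ_2 = 59.9915° (elbow-up)
β = atan2(4.3632,-10.4868) = 157.4094°; ψ = atan2(4.3298,10.5006) = 22.4079°
θ_1 = β − ψ = 135.0014°
θ_3 = φ − θ_1 − θ_2 = 30.0071° (wrapped to (-180°,180°])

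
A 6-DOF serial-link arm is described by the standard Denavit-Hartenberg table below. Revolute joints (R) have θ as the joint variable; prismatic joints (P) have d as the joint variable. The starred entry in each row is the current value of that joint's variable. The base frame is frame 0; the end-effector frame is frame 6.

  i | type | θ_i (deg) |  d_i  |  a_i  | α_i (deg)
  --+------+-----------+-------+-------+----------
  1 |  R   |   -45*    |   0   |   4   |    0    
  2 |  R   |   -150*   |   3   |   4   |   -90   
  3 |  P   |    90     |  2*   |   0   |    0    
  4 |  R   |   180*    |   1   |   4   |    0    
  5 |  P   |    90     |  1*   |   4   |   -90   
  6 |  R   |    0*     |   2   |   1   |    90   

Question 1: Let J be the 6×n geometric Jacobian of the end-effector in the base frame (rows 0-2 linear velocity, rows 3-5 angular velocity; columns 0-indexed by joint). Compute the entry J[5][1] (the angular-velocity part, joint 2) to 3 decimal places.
1.000

axis z_1 = (0.0000,0.0000,1.0000); lever o_n−o_1 = (-9.7286,-1.5343,5.0000)
cross product → J_v[:, 1] = (1.5343,-9.7286,0.0000)
J_ω[:, 1] = z_1
entry J[5][1] = 1.0000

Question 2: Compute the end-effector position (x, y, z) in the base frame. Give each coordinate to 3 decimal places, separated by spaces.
after link 1: o_1 = (2.8284, -2.8284, 0.0000)
after link 2: o_2 = (-1.0353, -1.7932, 3.0000)
after link 3: o_3 = (-1.5529, -3.7250, 3.0000)
after link 4: o_4 = (-1.8117, -4.6909, 7.0000)
after link 5: o_5 = (-5.9343, -4.6216, 7.0000)
after link 6: o_6 = (-6.9002, -4.3628, 5.0000)

-6.900 -4.363 5.000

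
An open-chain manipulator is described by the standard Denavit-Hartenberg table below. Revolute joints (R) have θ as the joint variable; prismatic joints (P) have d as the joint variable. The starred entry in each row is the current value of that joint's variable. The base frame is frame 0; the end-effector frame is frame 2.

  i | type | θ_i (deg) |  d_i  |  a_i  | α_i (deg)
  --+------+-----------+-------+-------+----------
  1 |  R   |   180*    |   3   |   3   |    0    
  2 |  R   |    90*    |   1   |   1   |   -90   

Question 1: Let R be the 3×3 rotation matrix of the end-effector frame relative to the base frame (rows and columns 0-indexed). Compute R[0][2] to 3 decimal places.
End-effector z-axis (col 2 of R) = (1.0000,-0.0000,0.0000)
R[0][2] = 1.0000

1.000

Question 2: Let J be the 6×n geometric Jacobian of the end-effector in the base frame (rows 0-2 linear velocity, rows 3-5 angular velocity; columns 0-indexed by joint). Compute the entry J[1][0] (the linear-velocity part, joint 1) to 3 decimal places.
axis z_0 = ẑ; lever o_n−o_0 = (-3.0000,-1.0000,4.0000)
cross product → J_v[:, 0] = (1.0000,-3.0000,0.0000)
J_ω[:, 0] = z_0
entry J[1][0] = -3.0000

-3.000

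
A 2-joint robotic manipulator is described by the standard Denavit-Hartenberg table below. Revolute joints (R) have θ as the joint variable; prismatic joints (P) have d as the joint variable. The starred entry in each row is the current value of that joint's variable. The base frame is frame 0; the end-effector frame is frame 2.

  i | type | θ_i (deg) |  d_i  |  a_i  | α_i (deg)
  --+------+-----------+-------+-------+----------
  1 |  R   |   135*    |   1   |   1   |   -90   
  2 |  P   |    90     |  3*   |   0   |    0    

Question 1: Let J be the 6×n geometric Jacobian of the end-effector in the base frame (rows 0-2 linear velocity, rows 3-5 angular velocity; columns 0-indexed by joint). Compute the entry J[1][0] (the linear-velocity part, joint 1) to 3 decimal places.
-2.828

axis z_0 = ẑ; lever o_n−o_0 = (-2.8284,-1.4142,1.0000)
cross product → J_v[:, 0] = (1.4142,-2.8284,0.0000)
J_ω[:, 0] = z_0
entry J[1][0] = -2.8284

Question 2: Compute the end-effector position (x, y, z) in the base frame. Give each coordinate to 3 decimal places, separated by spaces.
-2.828 -1.414 1.000

after link 1: o_1 = (-0.7071, 0.7071, 1.0000)
after link 2: o_2 = (-2.8284, -1.4142, 1.0000)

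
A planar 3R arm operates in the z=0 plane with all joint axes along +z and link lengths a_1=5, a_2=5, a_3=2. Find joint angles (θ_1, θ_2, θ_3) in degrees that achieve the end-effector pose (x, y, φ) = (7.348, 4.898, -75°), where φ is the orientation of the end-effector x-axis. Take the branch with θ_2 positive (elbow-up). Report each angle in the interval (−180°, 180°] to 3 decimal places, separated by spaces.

wrist centre = target − a_3·(cos φ, sin φ) = (6.8304, 6.8299)
cos θ_2 = (93.3007−5²−5²)/(2·5·5) = 0.8660; θ_2 = 30.0013° (elbow-up)
β = atan2(6.8299,6.8304) = 44.9979°; ψ = atan2(2.5001,9.3301) = 15.0006°
θ_1 = β − ψ = 29.9972°
θ_3 = φ − θ_1 − θ_2 = -134.9985° (wrapped to (-180°,180°])

29.997 30.001 -134.998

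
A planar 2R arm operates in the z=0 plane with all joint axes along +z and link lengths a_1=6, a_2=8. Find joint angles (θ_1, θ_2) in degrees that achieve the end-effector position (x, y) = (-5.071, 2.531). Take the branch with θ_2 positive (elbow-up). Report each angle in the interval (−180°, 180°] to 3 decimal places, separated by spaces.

cos θ_2 = (32.1210−6²−8²)/(2·6·8) = -0.7071; θ_2 = 134.9973° (elbow-up)
β = atan2(2.5310,-5.0710) = 153.4756°; ψ = atan2(5.6571,0.3434) = 86.5261°
θ_1 = β − ψ = 66.9495°

66.950 134.997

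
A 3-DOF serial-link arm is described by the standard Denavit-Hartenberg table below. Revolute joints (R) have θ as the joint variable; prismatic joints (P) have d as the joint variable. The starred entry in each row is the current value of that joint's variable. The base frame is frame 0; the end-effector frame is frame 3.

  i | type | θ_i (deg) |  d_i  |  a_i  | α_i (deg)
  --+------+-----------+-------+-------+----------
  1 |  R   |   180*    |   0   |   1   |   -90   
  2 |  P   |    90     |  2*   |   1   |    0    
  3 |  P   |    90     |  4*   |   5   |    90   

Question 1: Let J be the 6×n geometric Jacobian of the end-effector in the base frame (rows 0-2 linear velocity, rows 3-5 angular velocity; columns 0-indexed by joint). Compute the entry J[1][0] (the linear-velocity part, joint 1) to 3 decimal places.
4.000

axis z_0 = ẑ; lever o_n−o_0 = (4.0000,-6.0000,-1.0000)
cross product → J_v[:, 0] = (6.0000,4.0000,-0.0000)
J_ω[:, 0] = z_0
entry J[1][0] = 4.0000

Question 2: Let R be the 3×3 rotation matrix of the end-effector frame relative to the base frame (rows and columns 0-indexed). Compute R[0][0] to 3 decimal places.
1.000

End-effector x-axis (col 0 of R) = (1.0000,-0.0000,-0.0000)
R[0][0] = 1.0000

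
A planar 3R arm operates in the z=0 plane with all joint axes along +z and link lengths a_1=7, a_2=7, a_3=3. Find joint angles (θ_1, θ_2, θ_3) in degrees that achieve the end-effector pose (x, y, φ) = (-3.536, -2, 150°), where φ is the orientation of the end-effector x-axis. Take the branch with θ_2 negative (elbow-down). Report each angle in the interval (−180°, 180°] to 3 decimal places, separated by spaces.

wrist centre = target − a_3·(cos φ, sin φ) = (-0.9379, -3.5000)
cos θ_2 = (13.1297−7²−7²)/(2·7·7) = -0.8660; θ_2 = -149.9998° (elbow-down)
β = atan2(-3.5000,-0.9379) = -105.0016°; ψ = atan2(-3.5000,0.9378) = -74.9999°
θ_1 = β − ψ = -30.0017°
θ_3 = φ − θ_1 − θ_2 = -29.9986° (wrapped to (-180°,180°])

-30.002 -150.000 -29.999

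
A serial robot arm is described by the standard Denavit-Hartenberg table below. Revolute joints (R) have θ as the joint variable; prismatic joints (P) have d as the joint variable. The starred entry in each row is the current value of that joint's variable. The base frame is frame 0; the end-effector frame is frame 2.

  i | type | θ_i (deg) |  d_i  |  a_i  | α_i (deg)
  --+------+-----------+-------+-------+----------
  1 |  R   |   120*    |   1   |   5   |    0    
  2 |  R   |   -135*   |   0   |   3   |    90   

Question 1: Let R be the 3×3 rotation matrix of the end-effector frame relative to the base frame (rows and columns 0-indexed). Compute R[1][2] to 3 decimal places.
-0.966

End-effector z-axis (col 2 of R) = (-0.2588,-0.9659,0.0000)
R[1][2] = -0.9659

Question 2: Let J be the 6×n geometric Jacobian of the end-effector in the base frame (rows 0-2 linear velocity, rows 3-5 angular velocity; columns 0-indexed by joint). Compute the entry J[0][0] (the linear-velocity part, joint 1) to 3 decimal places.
axis z_0 = ẑ; lever o_n−o_0 = (0.3978,3.5537,1.0000)
cross product → J_v[:, 0] = (-3.5537,0.3978,0.0000)
J_ω[:, 0] = z_0
entry J[0][0] = -3.5537

-3.554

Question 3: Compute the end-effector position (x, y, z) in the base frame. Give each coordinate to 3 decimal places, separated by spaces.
0.398 3.554 1.000

after link 1: o_1 = (-2.5000, 4.3301, 1.0000)
after link 2: o_2 = (0.3978, 3.5537, 1.0000)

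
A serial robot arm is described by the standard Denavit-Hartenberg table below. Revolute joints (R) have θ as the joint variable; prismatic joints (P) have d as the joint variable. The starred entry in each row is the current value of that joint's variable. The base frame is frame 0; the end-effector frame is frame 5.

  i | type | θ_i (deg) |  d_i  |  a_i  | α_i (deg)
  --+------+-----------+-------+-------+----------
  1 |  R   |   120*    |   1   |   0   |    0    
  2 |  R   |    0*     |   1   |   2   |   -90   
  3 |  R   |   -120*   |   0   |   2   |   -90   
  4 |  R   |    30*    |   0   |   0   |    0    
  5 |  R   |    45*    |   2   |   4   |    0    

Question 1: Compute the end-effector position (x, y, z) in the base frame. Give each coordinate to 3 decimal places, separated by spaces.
after link 1: o_1 = (0.0000, 0.0000, 1.0000)
after link 2: o_2 = (-1.0000, 1.7321, 2.0000)
after link 3: o_3 = (-0.5000, 0.8660, 3.7321)
after link 4: o_4 = (-0.5000, 0.8660, 3.7321)
after link 5: o_5 = (2.2389, 3.8496, 5.6286)

2.239 3.850 5.629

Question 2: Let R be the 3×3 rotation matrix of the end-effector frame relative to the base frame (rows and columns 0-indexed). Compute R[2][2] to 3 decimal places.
End-effector z-axis (col 2 of R) = (-0.4330,0.7500,0.5000)
R[2][2] = 0.5000

0.500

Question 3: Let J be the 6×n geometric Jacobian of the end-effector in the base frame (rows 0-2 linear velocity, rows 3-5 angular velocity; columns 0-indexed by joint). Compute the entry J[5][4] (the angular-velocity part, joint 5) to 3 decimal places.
0.500

axis z_4 = (-0.4330,0.7500,0.5000); lever o_n−o_4 = (2.7389,2.9836,1.8966)
cross product → J_v[:, 4] = (-0.0694,2.1907,-3.3461)
J_ω[:, 4] = z_4
entry J[5][4] = 0.5000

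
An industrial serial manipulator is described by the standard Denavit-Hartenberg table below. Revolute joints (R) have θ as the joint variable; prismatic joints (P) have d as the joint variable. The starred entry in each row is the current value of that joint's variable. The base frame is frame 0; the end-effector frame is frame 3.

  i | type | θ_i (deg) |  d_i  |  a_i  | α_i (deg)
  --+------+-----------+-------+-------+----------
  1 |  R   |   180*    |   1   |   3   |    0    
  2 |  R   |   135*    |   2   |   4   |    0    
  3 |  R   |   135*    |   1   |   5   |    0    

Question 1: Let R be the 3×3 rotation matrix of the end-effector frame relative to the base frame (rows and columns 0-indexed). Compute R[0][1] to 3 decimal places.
-1.000

End-effector y-axis (col 1 of R) = (-1.0000,0.0000,0.0000)
R[0][1] = -1.0000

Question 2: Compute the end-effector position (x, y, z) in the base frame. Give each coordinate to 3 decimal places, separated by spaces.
after link 1: o_1 = (-3.0000, 0.0000, 1.0000)
after link 2: o_2 = (-0.1716, -2.8284, 3.0000)
after link 3: o_3 = (-0.1716, 2.1716, 4.0000)

-0.172 2.172 4.000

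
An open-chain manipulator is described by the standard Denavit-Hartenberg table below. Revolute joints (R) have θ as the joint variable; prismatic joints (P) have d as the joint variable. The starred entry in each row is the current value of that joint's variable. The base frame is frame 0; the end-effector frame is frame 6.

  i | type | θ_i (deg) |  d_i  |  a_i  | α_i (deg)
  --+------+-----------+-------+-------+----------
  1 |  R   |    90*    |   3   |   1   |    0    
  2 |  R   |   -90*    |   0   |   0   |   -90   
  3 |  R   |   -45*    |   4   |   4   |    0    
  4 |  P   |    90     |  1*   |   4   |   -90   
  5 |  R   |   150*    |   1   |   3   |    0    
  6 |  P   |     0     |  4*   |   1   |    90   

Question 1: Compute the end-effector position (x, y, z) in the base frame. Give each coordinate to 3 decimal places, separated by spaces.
after link 1: o_1 = (0.0000, 1.0000, 3.0000)
after link 2: o_2 = (0.0000, 1.0000, 3.0000)
after link 3: o_3 = (2.8284, 5.0000, 5.8284)
after link 4: o_4 = (5.6569, 6.0000, 3.0000)
after link 5: o_5 = (3.1126, 4.5000, 4.1300)
after link 6: o_6 = (-0.3282, 4.0000, 1.9140)

-0.328 4.000 1.914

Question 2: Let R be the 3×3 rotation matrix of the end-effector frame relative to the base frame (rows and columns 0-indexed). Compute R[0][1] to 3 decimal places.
-0.707

End-effector y-axis (col 1 of R) = (-0.7071,0.0000,-0.7071)
R[0][1] = -0.7071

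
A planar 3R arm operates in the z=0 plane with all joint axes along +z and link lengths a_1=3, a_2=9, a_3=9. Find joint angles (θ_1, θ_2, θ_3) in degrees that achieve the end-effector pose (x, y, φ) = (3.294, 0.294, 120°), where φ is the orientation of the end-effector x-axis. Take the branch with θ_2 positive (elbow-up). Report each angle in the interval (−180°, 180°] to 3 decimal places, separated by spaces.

-90.002 60.000 150.002

wrist centre = target − a_3·(cos φ, sin φ) = (7.7940, -7.5002)
cos θ_2 = (116.9999−3²−9²)/(2·3·9) = 0.5000; θ_2 = 60.0002° (elbow-up)
β = atan2(-7.5002,7.7940) = -43.8996°; ψ = atan2(7.7942,7.5000) = 46.1022°
θ_1 = β − ψ = -90.0018°
θ_3 = φ − θ_1 − θ_2 = 150.0017° (wrapped to (-180°,180°])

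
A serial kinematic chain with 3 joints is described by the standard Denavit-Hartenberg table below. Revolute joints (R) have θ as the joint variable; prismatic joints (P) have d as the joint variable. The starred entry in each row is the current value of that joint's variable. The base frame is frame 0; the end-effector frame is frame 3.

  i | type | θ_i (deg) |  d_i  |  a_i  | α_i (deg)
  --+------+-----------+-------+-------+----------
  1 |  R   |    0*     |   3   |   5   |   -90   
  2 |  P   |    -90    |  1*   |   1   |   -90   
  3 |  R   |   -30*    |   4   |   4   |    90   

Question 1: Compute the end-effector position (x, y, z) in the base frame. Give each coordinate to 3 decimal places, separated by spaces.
9.000 3.000 7.464

after link 1: o_1 = (5.0000, 0.0000, 3.0000)
after link 2: o_2 = (5.0000, 1.0000, 4.0000)
after link 3: o_3 = (9.0000, 3.0000, 7.4641)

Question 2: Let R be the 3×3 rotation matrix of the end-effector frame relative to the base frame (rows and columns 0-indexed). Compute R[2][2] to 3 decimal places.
-0.500

End-effector z-axis (col 2 of R) = (-0.0000,0.8660,-0.5000)
R[2][2] = -0.5000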